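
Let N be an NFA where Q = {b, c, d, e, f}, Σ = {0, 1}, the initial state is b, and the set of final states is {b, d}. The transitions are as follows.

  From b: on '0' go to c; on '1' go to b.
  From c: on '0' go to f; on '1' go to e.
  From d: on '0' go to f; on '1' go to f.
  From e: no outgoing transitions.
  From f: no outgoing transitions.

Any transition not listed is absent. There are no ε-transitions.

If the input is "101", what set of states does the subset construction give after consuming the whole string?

{e}

Start in {b}.
Read '1': b→{b}; now {b}.
Read '0': b→{c}; now {c}.
Read '1': c→{e}; now {e}.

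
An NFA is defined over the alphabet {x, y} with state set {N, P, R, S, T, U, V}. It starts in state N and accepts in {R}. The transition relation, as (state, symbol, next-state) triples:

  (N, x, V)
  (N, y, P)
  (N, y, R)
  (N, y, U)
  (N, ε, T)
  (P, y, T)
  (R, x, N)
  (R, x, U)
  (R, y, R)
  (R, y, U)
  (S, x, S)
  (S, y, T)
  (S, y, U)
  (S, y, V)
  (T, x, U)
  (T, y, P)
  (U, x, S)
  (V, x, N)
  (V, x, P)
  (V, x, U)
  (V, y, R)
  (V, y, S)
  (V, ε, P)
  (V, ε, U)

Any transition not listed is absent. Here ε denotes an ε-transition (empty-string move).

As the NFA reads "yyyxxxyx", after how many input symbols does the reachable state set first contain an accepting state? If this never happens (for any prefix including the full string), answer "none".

Start: ε-closure({N}) = {N, T}.
Read 'y': {N, T} → {P, R, U}.
None of the earlier sets intersect F, but {P, R, U} does.

1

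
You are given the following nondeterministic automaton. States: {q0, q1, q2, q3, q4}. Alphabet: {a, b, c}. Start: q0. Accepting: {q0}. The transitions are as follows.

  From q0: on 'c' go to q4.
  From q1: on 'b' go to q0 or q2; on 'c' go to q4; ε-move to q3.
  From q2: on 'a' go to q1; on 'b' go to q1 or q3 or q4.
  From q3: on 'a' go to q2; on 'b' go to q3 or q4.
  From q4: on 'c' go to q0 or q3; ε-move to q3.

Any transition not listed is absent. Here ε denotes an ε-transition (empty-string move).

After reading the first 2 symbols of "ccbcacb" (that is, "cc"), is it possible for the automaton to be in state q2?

Start in {q0}.
Read 'c': q0→{q4}; union {q4}; ε-closure = {q3, q4}.
Read 'c': q3→∅, q4→{q0, q3}; now {q0, q3}.
State q2 is not in {q0, q3}.

No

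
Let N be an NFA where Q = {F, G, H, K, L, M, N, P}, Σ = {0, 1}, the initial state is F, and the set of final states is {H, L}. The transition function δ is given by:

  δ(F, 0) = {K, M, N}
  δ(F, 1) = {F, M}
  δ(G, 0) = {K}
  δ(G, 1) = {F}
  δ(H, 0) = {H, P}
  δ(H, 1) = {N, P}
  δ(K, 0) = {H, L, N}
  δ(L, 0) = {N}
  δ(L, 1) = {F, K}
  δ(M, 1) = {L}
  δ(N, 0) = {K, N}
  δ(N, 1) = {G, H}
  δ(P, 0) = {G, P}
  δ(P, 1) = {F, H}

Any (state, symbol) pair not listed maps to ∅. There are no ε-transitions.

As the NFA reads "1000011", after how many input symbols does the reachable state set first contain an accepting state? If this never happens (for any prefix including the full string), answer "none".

3

Start in {F}.
Read '1': {F} → {F, M}.
Read '0': {F, M} → {K, M, N}.
Read '0': {K, M, N} → {H, K, L, N}.
None of the earlier sets intersect F, but {H, K, L, N} does.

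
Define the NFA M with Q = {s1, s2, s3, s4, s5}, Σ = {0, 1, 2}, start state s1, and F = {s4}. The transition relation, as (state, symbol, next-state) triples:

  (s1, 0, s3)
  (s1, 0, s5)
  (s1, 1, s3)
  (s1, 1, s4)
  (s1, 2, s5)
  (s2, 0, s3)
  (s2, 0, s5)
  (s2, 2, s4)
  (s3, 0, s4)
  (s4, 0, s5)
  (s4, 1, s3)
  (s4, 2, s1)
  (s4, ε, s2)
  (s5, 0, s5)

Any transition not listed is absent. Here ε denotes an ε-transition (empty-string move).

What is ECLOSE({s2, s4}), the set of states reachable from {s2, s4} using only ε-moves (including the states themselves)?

{s2, s4}

Begin with {s2, s4}.
No ε-moves leave this set, so the closure equals the set itself.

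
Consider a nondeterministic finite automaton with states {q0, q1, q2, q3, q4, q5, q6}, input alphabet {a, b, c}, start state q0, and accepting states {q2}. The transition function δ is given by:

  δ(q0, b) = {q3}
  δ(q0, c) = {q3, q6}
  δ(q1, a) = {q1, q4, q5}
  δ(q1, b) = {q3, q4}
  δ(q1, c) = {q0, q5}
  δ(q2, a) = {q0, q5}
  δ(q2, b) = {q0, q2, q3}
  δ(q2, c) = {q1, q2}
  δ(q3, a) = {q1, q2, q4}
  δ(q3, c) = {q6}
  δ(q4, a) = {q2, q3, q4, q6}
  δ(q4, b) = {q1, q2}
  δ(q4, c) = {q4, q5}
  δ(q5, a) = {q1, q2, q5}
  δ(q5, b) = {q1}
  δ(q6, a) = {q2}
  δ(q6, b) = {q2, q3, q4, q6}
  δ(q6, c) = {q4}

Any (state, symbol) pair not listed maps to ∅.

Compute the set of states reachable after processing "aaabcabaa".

∅

Start in {q0}.
Read 'a': q0→∅; now ∅.
The set is empty and remains empty for the remaining 8 symbols.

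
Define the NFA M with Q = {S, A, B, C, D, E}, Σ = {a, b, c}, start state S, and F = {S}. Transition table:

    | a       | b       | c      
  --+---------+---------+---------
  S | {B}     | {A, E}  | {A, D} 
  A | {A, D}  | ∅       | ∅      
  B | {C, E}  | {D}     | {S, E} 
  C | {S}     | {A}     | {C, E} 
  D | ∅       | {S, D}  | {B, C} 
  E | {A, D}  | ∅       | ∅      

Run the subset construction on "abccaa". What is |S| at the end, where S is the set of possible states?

Start in {S}.
Read 'a': S→{B}; now {B}.
Read 'b': B→{D}; now {D}.
Read 'c': D→{B, C}; now {B, C}.
Read 'c': B→{S, E}, C→{C, E}; now {S, C, E}.
Read 'a': S→{B}, C→{S}, E→{A, D}; now {S, A, B, D}.
Read 'a': S→{B}, A→{A, D}, B→{C, E}, D→∅; now {A, B, C, D, E}.
That set has 5 states.

5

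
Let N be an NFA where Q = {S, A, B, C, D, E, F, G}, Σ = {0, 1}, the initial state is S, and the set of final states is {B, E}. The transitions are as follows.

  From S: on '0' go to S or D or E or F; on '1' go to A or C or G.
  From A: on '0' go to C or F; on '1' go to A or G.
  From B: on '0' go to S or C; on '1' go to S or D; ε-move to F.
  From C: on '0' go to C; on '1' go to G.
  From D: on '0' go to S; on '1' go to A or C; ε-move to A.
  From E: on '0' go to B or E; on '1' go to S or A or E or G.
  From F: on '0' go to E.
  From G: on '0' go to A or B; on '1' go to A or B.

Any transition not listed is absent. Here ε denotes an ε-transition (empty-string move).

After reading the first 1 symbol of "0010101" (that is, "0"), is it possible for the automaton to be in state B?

Start in {S}.
Read '0': S→{S, D, E, F}; union {S, D, E, F}; ε-closure = {S, A, D, E, F}.
State B is not in {S, A, D, E, F}.

No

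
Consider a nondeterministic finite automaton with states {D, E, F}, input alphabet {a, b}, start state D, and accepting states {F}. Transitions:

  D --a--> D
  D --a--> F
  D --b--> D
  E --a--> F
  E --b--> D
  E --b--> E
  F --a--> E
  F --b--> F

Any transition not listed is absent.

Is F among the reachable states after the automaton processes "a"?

Yes

Start in {D}.
Read 'a': D→{D, F}; now {D, F}.
State F is in {D, F}.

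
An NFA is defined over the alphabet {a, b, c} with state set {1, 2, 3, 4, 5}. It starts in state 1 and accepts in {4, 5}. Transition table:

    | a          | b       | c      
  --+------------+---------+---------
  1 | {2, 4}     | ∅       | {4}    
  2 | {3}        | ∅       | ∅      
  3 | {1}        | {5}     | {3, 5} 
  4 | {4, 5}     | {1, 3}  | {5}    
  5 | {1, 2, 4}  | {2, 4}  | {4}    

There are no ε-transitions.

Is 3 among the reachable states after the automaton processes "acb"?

No

Start in {1}.
Read 'a': 1→{2, 4}; now {2, 4}.
Read 'c': 2→∅, 4→{5}; now {5}.
Read 'b': 5→{2, 4}; now {2, 4}.
State 3 is not in {2, 4}.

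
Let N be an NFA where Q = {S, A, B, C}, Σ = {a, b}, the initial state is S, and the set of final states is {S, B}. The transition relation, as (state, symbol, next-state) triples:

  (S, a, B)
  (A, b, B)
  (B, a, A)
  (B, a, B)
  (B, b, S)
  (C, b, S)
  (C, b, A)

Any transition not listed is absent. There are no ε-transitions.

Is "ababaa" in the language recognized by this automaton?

Start in {S}.
Read 'a': {S} → {B}.
Read 'b': {B} → {S}.
Read 'a': {S} → {B}.
Read 'b': {B} → {S}.
Read 'a': {S} → {B}.
Read 'a': {B} → {A, B}.
The final set {A, B} contains the accepting state B.

Yes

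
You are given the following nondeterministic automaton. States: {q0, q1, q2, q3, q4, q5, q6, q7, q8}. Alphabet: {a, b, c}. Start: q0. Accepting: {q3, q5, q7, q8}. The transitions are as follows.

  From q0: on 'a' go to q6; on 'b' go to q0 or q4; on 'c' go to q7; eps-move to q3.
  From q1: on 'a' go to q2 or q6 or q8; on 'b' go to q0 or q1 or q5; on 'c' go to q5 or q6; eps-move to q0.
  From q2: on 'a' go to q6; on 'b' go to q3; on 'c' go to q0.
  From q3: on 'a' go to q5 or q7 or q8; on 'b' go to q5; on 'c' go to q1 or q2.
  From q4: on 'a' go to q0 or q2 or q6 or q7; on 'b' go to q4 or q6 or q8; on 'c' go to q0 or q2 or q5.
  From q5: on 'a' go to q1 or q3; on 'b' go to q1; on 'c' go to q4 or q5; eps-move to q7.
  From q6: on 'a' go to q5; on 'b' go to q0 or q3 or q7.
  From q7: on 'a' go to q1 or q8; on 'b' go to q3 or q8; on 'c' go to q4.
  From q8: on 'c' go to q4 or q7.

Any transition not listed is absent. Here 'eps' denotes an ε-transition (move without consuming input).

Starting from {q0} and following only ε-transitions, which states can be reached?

Begin with {q0}.
ε-move q0 → q3; add q3.

{q0, q3}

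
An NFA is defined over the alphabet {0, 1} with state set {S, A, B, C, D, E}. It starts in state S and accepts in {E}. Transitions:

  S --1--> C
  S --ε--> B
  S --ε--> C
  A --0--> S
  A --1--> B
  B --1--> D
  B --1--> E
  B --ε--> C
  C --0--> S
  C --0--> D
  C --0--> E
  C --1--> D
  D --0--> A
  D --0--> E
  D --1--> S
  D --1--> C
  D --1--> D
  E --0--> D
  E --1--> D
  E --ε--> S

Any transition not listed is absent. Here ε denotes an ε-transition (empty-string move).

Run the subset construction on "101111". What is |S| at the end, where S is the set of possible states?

5

Start: ε-closure({S}) = {S, B, C}.
Read '1': S→{C}, B→{D, E}, C→{D}; union {C, D, E}; ε-closure = {S, B, C, D, E}.
Read '0': S→∅, B→∅, C→{S, D, E}, D→{A, E}, E→{D}; union {S, A, D, E}; ε-closure = {S, A, B, C, D, E}.
Read '1': S→{C}, A→{B}, B→{D, E}, C→{D}, D→{S, C, D}, E→{D}; now {S, B, C, D, E}.
Read '1': S→{C}, B→{D, E}, C→{D}, D→{S, C, D}, E→{D}; union {S, C, D, E}; ε-closure = {S, B, C, D, E}.
Read '1': S→{C}, B→{D, E}, C→{D}, D→{S, C, D}, E→{D}; union {S, C, D, E}; ε-closure = {S, B, C, D, E}.
Read '1': S→{C}, B→{D, E}, C→{D}, D→{S, C, D}, E→{D}; union {S, C, D, E}; ε-closure = {S, B, C, D, E}.
That set has 5 states.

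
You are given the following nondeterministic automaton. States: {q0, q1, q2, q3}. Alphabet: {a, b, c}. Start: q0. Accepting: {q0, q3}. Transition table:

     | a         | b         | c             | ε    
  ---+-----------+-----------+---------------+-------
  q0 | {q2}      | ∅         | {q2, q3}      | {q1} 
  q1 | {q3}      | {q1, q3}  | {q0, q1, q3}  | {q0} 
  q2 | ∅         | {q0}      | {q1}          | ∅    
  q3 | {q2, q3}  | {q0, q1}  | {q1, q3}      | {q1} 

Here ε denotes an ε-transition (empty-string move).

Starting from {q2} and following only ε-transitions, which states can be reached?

{q2}

Begin with {q2}.
No ε-moves leave this set, so the closure equals the set itself.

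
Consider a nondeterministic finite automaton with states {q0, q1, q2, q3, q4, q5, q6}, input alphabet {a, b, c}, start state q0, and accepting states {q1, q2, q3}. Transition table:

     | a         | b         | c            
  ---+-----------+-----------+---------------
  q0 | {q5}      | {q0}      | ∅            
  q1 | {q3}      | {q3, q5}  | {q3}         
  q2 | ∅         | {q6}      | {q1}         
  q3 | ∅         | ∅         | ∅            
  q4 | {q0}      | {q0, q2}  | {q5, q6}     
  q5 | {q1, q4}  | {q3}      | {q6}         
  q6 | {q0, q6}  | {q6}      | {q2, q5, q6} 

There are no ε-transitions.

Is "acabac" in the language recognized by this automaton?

Yes

Start in {q0}.
Read 'a': {q0} → {q5}.
Read 'c': {q5} → {q6}.
Read 'a': {q6} → {q0, q6}.
Read 'b': {q0, q6} → {q0, q6}.
Read 'a': {q0, q6} → {q0, q5, q6}.
Read 'c': {q0, q5, q6} → {q2, q5, q6}.
The final set {q2, q5, q6} contains the accepting state q2.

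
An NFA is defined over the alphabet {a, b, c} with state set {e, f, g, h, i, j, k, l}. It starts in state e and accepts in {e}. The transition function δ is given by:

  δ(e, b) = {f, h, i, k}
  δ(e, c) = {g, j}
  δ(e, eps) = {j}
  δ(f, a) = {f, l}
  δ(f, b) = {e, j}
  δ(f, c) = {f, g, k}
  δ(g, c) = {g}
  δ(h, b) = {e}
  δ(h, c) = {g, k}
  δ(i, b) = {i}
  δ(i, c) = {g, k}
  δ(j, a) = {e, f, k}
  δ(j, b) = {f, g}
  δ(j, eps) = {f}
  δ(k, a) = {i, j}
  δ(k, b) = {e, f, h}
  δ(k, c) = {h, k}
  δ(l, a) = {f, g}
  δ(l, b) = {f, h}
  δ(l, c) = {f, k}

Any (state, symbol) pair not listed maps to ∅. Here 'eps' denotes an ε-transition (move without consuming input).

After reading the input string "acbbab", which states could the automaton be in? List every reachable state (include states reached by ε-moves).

Start: ε-closure({e}) = {e, f, j}.
Read 'a': {e, f, j} → {e, f, j, k, l}.
Read 'c': {e, f, j, k, l} → {f, g, h, j, k}.
Read 'b': {f, g, h, j, k} → {e, f, g, h, j}.
Read 'b': {e, f, g, h, j} → {e, f, g, h, i, j, k}.
Read 'a': {e, f, g, h, i, j, k} → {e, f, i, j, k, l}.
Read 'b': {e, f, i, j, k, l} → {e, f, g, h, i, j, k}.

{e, f, g, h, i, j, k}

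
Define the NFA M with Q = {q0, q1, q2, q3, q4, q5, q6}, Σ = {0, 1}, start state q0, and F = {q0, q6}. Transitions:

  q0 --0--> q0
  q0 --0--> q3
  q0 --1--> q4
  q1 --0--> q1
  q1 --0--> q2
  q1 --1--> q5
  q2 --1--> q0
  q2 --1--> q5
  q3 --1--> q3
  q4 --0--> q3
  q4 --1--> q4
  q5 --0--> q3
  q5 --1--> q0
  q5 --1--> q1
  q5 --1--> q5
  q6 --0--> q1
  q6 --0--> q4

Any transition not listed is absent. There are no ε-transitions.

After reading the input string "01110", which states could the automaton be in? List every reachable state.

Start in {q0}.
Read '0': {q0} → {q0, q3}.
Read '1': {q0, q3} → {q3, q4}.
Read '1': {q3, q4} → {q3, q4}.
Read '1': {q3, q4} → {q3, q4}.
Read '0': {q3, q4} → {q3}.

{q3}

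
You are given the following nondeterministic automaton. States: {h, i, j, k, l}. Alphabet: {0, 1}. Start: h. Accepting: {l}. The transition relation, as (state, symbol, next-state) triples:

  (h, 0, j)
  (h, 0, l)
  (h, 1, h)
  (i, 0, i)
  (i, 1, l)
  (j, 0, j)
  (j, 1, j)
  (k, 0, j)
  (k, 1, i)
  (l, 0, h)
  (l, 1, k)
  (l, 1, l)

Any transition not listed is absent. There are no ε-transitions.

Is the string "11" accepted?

No

Start in {h}.
Read '1': h→{h}; now {h}.
Read '1': h→{h}; now {h}.
The final set {h} contains no accepting state.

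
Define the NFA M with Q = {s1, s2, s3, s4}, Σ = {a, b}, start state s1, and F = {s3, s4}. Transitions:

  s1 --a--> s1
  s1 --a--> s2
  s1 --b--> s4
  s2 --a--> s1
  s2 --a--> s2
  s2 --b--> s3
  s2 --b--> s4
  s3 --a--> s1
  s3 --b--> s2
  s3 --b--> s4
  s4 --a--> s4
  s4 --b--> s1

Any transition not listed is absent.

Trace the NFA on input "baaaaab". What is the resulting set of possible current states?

{s1}

Start in {s1}.
Read 'b': s1→{s4}; now {s4}.
Read 'a': s4→{s4}; now {s4}.
Read 'a': s4→{s4}; now {s4}.
Read 'a': s4→{s4}; now {s4}.
Read 'a': s4→{s4}; now {s4}.
Read 'a': s4→{s4}; now {s4}.
Read 'b': s4→{s1}; now {s1}.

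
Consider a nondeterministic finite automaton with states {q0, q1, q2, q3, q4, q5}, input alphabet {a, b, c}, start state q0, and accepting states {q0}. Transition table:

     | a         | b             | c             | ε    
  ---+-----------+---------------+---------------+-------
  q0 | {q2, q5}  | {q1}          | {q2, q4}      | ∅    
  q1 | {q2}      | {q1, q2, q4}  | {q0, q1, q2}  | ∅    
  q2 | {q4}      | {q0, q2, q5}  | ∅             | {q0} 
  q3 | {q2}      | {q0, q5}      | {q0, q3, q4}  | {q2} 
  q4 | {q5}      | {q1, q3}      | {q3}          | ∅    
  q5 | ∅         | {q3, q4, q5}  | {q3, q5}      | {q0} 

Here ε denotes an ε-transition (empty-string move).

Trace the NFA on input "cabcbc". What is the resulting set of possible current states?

{q0, q1, q2, q3, q4, q5}

Start in {q0}.
Read 'c': q0→{q2, q4}; union {q2, q4}; ε-closure = {q0, q2, q4}.
Read 'a': q0→{q2, q5}, q2→{q4}, q4→{q5}; union {q2, q4, q5}; ε-closure = {q0, q2, q4, q5}.
Read 'b': q0→{q1}, q2→{q0, q2, q5}, q4→{q1, q3}, q5→{q3, q4, q5}; now {q0, q1, q2, q3, q4, q5}.
Read 'c': q0→{q2, q4}, q1→{q0, q1, q2}, q2→∅, q3→{q0, q3, q4}, q4→{q3}, q5→{q3, q5}; now {q0, q1, q2, q3, q4, q5}.
Read 'b': q0→{q1}, q1→{q1, q2, q4}, q2→{q0, q2, q5}, q3→{q0, q5}, q4→{q1, q3}, q5→{q3, q4, q5}; now {q0, q1, q2, q3, q4, q5}.
Read 'c': q0→{q2, q4}, q1→{q0, q1, q2}, q2→∅, q3→{q0, q3, q4}, q4→{q3}, q5→{q3, q5}; now {q0, q1, q2, q3, q4, q5}.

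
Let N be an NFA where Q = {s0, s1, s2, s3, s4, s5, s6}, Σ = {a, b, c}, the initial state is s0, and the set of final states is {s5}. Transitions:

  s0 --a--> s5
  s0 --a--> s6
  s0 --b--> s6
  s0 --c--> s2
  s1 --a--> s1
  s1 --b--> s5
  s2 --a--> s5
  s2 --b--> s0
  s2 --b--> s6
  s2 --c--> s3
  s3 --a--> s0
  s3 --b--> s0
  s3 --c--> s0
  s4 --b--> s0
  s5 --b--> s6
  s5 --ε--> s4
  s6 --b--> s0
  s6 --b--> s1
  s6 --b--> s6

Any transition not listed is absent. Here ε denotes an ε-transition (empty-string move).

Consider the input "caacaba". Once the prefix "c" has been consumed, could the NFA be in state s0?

No

Start in {s0}.
Read 'c': s0→{s2}; now {s2}.
State s0 is not in {s2}.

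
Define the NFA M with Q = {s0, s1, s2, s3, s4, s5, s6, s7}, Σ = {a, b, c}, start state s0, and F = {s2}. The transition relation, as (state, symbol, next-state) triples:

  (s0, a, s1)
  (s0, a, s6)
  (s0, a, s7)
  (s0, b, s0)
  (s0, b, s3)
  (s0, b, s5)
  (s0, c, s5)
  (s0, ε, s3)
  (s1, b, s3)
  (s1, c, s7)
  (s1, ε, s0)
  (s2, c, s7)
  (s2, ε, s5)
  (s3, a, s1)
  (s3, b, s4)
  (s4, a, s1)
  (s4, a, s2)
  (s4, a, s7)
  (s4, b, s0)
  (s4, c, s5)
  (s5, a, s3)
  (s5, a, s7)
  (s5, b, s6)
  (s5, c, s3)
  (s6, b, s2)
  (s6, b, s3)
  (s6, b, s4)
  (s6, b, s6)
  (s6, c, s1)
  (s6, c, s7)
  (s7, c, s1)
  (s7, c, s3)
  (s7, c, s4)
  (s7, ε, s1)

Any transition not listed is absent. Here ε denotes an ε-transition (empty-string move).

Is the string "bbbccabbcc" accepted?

Start: ε-closure({s0}) = {s0, s3}.
Read 'b': s0→{s0, s3, s5}, s3→{s4}; now {s0, s3, s4, s5}.
Read 'b': s0→{s0, s3, s5}, s3→{s4}, s4→{s0}, s5→{s6}; now {s0, s3, s4, s5, s6}.
Read 'b': s0→{s0, s3, s5}, s3→{s4}, s4→{s0}, s5→{s6}, s6→{s2, s3, s4, s6}; now {s0, s2, s3, s4, s5, s6}.
Read 'c': s0→{s5}, s2→{s7}, s3→∅, s4→{s5}, s5→{s3}, s6→{s1, s7}; union {s1, s3, s5, s7}; ε-closure = {s0, s1, s3, s5, s7}.
Read 'c': s0→{s5}, s1→{s7}, s3→∅, s5→{s3}, s7→{s1, s3, s4}; union {s1, s3, s4, s5, s7}; ε-closure = {s0, s1, s3, s4, s5, s7}.
Read 'a': s0→{s1, s6, s7}, s1→∅, s3→{s1}, s4→{s1, s2, s7}, s5→{s3, s7}, s7→∅; union {s1, s2, s3, s6, s7}; ε-closure = {s0, s1, s2, s3, s5, s6, s7}.
Read 'b': s0→{s0, s3, s5}, s1→{s3}, s2→∅, s3→{s4}, s5→{s6}, s6→{s2, s3, s4, s6}, s7→∅; now {s0, s2, s3, s4, s5, s6}.
Read 'b': s0→{s0, s3, s5}, s2→∅, s3→{s4}, s4→{s0}, s5→{s6}, s6→{s2, s3, s4, s6}; now {s0, s2, s3, s4, s5, s6}.
Read 'c': s0→{s5}, s2→{s7}, s3→∅, s4→{s5}, s5→{s3}, s6→{s1, s7}; union {s1, s3, s5, s7}; ε-closure = {s0, s1, s3, s5, s7}.
Read 'c': s0→{s5}, s1→{s7}, s3→∅, s5→{s3}, s7→{s1, s3, s4}; union {s1, s3, s4, s5, s7}; ε-closure = {s0, s1, s3, s4, s5, s7}.
The final set {s0, s1, s3, s4, s5, s7} contains no accepting state.

No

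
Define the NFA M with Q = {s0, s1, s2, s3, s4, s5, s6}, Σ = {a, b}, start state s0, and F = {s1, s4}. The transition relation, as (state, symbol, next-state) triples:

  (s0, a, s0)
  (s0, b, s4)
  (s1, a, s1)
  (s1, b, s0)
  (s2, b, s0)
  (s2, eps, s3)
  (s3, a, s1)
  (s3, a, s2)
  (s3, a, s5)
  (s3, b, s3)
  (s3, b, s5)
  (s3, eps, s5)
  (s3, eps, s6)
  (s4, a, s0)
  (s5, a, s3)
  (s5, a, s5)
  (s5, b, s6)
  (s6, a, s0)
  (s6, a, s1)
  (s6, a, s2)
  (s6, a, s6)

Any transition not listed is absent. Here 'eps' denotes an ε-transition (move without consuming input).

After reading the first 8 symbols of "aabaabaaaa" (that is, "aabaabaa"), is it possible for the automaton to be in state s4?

Start in {s0}.
Read 'a': s0→{s0}; now {s0}.
Read 'a': s0→{s0}; now {s0}.
Read 'b': s0→{s4}; now {s4}.
Read 'a': s4→{s0}; now {s0}.
Read 'a': s0→{s0}; now {s0}.
Read 'b': s0→{s4}; now {s4}.
Read 'a': s4→{s0}; now {s0}.
Read 'a': s0→{s0}; now {s0}.
State s4 is not in {s0}.

No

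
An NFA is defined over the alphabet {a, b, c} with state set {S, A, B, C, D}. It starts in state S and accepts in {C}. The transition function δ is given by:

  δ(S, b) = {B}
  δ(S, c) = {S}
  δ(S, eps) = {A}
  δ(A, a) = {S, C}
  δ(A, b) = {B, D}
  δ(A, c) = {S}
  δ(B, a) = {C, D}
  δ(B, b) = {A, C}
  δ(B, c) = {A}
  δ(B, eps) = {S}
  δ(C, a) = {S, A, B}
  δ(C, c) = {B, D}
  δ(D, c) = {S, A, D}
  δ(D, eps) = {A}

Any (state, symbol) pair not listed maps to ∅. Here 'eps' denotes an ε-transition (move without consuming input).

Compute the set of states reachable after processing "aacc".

Start: ε-closure({S}) = {S, A}.
Read 'a': S→∅, A→{S, C}; union {S, C}; ε-closure = {S, A, C}.
Read 'a': S→∅, A→{S, C}, C→{S, A, B}; now {S, A, B, C}.
Read 'c': S→{S}, A→{S}, B→{A}, C→{B, D}; now {S, A, B, D}.
Read 'c': S→{S}, A→{S}, B→{A}, D→{S, A, D}; now {S, A, D}.

{S, A, D}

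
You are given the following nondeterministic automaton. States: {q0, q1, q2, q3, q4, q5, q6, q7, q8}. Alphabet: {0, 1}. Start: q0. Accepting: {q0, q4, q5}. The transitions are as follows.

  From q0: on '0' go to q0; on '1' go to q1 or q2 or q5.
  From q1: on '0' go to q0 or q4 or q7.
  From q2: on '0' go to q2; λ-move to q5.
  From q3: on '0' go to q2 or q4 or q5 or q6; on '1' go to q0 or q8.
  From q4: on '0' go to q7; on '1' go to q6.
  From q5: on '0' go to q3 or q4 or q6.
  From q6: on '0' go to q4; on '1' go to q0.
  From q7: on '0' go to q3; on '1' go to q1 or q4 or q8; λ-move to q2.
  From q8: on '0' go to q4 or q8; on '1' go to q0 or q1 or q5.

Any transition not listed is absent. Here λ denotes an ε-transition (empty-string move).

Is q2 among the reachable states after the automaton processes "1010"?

Start in {q0}.
Read '1': q0→{q1, q2, q5}; now {q1, q2, q5}.
Read '0': q1→{q0, q4, q7}, q2→{q2}, q5→{q3, q4, q6}; union {q0, q2, q3, q4, q6, q7}; ε-closure = {q0, q2, q3, q4, q5, q6, q7}.
Read '1': q0→{q1, q2, q5}, q2→∅, q3→{q0, q8}, q4→{q6}, q5→∅, q6→{q0}, q7→{q1, q4, q8}; now {q0, q1, q2, q4, q5, q6, q8}.
Read '0': q0→{q0}, q1→{q0, q4, q7}, q2→{q2}, q4→{q7}, q5→{q3, q4, q6}, q6→{q4}, q8→{q4, q8}; union {q0, q2, q3, q4, q6, q7, q8}; ε-closure = {q0, q2, q3, q4, q5, q6, q7, q8}.
State q2 is in {q0, q2, q3, q4, q5, q6, q7, q8}.

Yes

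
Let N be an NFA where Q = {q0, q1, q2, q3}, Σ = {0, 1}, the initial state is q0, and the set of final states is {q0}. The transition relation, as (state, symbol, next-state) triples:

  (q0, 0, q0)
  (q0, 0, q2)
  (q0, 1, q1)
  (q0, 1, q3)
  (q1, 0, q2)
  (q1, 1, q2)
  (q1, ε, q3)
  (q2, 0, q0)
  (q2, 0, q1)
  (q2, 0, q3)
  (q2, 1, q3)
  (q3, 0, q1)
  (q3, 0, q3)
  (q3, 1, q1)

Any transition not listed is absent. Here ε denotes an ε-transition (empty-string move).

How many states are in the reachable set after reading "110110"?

4

Start in {q0}.
Read '1': {q0} → {q1, q3}.
Read '1': {q1, q3} → {q1, q2, q3}.
Read '0': {q1, q2, q3} → {q0, q1, q2, q3}.
Read '1': {q0, q1, q2, q3} → {q1, q2, q3}.
Read '1': {q1, q2, q3} → {q1, q2, q3}.
Read '0': {q1, q2, q3} → {q0, q1, q2, q3}.
That set has 4 states.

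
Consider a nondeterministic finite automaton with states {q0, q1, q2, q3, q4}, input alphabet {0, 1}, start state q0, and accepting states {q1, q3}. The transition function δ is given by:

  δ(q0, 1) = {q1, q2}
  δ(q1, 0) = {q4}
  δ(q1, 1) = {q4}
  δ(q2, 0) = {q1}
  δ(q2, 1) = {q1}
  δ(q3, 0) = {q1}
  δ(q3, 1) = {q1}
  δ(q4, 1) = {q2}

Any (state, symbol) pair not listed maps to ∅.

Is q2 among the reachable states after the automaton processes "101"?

Yes

Start in {q0}.
Read '1': q0→{q1, q2}; now {q1, q2}.
Read '0': q1→{q4}, q2→{q1}; now {q1, q4}.
Read '1': q1→{q4}, q4→{q2}; now {q2, q4}.
State q2 is in {q2, q4}.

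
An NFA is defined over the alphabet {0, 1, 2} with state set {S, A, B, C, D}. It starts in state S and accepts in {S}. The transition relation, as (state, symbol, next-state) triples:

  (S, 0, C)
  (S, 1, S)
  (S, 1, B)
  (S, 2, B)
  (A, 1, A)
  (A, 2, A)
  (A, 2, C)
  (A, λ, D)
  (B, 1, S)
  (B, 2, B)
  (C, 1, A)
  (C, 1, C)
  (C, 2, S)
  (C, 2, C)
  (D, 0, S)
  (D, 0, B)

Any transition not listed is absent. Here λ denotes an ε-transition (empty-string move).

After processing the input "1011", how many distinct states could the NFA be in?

Start in {S}.
Read '1': {S} → {S, B}.
Read '0': {S, B} → {C}.
Read '1': {C} → {A, C, D}.
Read '1': {A, C, D} → {A, C, D}.
That set has 3 states.

3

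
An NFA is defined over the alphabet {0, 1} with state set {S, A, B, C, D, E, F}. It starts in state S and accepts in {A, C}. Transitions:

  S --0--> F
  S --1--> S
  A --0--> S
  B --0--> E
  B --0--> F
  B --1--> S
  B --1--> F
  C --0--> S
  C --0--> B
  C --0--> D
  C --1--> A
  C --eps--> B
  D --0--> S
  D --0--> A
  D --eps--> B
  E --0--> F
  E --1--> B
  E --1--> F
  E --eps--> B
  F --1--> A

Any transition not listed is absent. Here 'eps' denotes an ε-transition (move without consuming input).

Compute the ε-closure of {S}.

{S}

Begin with {S}.
No ε-moves leave this set, so the closure equals the set itself.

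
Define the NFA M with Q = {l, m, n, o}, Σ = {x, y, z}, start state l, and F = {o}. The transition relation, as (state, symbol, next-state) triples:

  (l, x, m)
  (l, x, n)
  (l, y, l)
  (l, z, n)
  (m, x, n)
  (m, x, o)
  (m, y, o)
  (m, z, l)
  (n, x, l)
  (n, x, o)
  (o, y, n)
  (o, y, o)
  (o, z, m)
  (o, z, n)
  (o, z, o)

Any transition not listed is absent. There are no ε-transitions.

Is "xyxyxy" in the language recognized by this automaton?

Start in {l}.
Read 'x': {l} → {m, n}.
Read 'y': {m, n} → {o}.
Read 'x': {o} → ∅.
The set is empty and remains empty for the remaining 3 symbols.
The final set ∅ contains no accepting state.

No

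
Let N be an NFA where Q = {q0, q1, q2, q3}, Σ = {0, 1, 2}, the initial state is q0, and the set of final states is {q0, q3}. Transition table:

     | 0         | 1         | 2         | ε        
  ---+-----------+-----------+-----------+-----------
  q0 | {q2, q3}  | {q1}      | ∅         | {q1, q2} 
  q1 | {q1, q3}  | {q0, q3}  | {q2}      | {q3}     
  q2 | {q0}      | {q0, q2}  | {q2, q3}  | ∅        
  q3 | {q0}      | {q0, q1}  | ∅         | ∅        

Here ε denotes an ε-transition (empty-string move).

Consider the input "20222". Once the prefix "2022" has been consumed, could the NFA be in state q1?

Start: ε-closure({q0}) = {q0, q1, q2, q3}.
Read '2': q0→∅, q1→{q2}, q2→{q2, q3}, q3→∅; now {q2, q3}.
Read '0': q2→{q0}, q3→{q0}; union {q0}; ε-closure = {q0, q1, q2, q3}.
Read '2': q0→∅, q1→{q2}, q2→{q2, q3}, q3→∅; now {q2, q3}.
Read '2': q2→{q2, q3}, q3→∅; now {q2, q3}.
State q1 is not in {q2, q3}.

No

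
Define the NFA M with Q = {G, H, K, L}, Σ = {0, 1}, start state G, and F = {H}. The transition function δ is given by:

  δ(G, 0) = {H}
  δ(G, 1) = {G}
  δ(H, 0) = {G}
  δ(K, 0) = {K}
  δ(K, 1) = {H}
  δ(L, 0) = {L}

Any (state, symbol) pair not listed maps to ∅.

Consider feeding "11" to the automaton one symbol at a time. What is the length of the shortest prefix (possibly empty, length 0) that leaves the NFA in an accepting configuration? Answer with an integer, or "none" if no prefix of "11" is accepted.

none

Start in {G}.
Read '1': G→{G}; now {G}.
Read '1': G→{G}; now {G}.
No reachable set along the way intersects F.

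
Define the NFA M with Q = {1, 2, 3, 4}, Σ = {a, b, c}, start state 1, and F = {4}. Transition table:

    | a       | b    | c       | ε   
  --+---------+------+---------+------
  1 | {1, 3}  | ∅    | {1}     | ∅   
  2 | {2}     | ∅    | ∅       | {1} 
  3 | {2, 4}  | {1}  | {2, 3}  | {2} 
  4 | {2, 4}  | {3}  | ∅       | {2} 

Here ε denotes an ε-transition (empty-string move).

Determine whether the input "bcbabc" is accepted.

No

Start in {1}.
Read 'b': {1} → ∅.
The set is empty and remains empty for the remaining 5 symbols.
The final set ∅ contains no accepting state.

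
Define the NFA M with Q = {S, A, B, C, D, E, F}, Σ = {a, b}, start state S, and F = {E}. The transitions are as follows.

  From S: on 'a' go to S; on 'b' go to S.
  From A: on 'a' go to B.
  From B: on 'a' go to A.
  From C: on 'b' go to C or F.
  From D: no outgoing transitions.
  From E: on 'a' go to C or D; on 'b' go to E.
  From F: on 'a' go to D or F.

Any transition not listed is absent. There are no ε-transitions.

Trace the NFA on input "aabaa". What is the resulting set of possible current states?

{S}

Start in {S}.
Read 'a': {S} → {S}.
Read 'a': {S} → {S}.
Read 'b': {S} → {S}.
Read 'a': {S} → {S}.
Read 'a': {S} → {S}.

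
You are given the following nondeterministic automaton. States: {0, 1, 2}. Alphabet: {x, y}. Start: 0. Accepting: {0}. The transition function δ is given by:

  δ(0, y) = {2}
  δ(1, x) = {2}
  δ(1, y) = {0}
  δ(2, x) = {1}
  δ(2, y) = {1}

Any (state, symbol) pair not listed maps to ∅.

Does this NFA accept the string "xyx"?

Start in {0}.
Read 'x': 0→∅; now ∅.
The set is empty and remains empty for the remaining 2 symbols.
The final set ∅ contains no accepting state.

No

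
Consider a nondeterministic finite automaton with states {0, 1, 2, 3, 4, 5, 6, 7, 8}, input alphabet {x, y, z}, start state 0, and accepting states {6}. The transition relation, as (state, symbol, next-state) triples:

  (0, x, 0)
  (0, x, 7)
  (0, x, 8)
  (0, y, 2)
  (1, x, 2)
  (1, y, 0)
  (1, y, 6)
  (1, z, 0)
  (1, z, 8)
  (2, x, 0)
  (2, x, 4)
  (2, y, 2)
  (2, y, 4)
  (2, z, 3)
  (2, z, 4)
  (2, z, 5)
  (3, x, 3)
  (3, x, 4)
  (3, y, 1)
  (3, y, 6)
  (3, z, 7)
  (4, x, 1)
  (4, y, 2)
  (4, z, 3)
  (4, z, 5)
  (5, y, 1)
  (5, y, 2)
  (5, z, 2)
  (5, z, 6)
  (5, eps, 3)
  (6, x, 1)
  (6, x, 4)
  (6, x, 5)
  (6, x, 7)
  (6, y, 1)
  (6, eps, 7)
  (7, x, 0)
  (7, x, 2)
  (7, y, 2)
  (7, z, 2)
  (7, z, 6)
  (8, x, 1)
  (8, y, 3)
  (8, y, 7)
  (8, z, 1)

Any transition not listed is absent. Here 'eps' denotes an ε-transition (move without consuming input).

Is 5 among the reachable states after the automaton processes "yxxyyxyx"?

Start in {0}.
Read 'y': 0→{2}; now {2}.
Read 'x': 2→{0, 4}; now {0, 4}.
Read 'x': 0→{0, 7, 8}, 4→{1}; now {0, 1, 7, 8}.
Read 'y': 0→{2}, 1→{0, 6}, 7→{2}, 8→{3, 7}; now {0, 2, 3, 6, 7}.
Read 'y': 0→{2}, 2→{2, 4}, 3→{1, 6}, 6→{1}, 7→{2}; union {1, 2, 4, 6}; ε-closure = {1, 2, 4, 6, 7}.
Read 'x': 1→{2}, 2→{0, 4}, 4→{1}, 6→{1, 4, 5, 7}, 7→{0, 2}; union {0, 1, 2, 4, 5, 7}; ε-closure = {0, 1, 2, 3, 4, 5, 7}.
Read 'y': 0→{2}, 1→{0, 6}, 2→{2, 4}, 3→{1, 6}, 4→{2}, 5→{1, 2}, 7→{2}; union {0, 1, 2, 4, 6}; ε-closure = {0, 1, 2, 4, 6, 7}.
Read 'x': 0→{0, 7, 8}, 1→{2}, 2→{0, 4}, 4→{1}, 6→{1, 4, 5, 7}, 7→{0, 2}; union {0, 1, 2, 4, 5, 7, 8}; ε-closure = {0, 1, 2, 3, 4, 5, 7, 8}.
State 5 is in {0, 1, 2, 3, 4, 5, 7, 8}.

Yes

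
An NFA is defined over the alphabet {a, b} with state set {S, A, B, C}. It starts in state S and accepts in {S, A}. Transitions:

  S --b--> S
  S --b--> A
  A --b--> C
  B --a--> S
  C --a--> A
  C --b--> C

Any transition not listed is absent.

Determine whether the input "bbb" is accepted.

Start in {S}.
Read 'b': {S} → {S, A}.
Read 'b': {S, A} → {S, A, C}.
Read 'b': {S, A, C} → {S, A, C}.
The final set {S, A, C} contains the accepting states S, A.

Yes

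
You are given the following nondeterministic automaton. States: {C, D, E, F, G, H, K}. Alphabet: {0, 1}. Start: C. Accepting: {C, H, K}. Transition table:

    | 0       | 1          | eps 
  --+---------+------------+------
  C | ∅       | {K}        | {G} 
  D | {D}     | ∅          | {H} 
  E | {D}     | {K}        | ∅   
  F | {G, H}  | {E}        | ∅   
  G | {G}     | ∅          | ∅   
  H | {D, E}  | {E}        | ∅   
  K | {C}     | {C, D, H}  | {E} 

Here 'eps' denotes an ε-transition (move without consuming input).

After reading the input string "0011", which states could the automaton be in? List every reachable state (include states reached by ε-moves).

∅

Start: ε-closure({C}) = {C, G}.
Read '0': {C, G} → {G}.
Read '0': {G} → {G}.
Read '1': {G} → ∅.
The set is empty and remains empty for the remaining 1 symbol.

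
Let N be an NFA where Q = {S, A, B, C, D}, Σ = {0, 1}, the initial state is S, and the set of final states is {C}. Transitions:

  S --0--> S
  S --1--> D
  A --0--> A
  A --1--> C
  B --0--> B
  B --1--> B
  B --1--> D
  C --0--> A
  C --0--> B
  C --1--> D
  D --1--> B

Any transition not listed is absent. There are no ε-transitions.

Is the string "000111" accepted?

No

Start in {S}.
Read '0': {S} → {S}.
Read '0': {S} → {S}.
Read '0': {S} → {S}.
Read '1': {S} → {D}.
Read '1': {D} → {B}.
Read '1': {B} → {B, D}.
The final set {B, D} contains no accepting state.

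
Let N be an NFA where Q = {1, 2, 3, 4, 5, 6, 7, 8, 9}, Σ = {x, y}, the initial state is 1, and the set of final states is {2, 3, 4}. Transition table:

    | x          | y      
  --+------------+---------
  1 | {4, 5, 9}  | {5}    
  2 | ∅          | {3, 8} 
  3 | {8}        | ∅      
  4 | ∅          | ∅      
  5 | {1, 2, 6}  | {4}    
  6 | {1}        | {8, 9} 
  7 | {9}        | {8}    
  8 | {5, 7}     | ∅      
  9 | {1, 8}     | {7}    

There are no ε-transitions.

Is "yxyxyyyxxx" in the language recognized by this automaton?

Yes

Start in {1}.
Read 'y': 1→{5}; now {5}.
Read 'x': 5→{1, 2, 6}; now {1, 2, 6}.
Read 'y': 1→{5}, 2→{3, 8}, 6→{8, 9}; now {3, 5, 8, 9}.
Read 'x': 3→{8}, 5→{1, 2, 6}, 8→{5, 7}, 9→{1, 8}; now {1, 2, 5, 6, 7, 8}.
Read 'y': 1→{5}, 2→{3, 8}, 5→{4}, 6→{8, 9}, 7→{8}, 8→∅; now {3, 4, 5, 8, 9}.
Read 'y': 3→∅, 4→∅, 5→{4}, 8→∅, 9→{7}; now {4, 7}.
Read 'y': 4→∅, 7→{8}; now {8}.
Read 'x': 8→{5, 7}; now {5, 7}.
Read 'x': 5→{1, 2, 6}, 7→{9}; now {1, 2, 6, 9}.
Read 'x': 1→{4, 5, 9}, 2→∅, 6→{1}, 9→{1, 8}; now {1, 4, 5, 8, 9}.
The final set {1, 4, 5, 8, 9} contains the accepting state 4.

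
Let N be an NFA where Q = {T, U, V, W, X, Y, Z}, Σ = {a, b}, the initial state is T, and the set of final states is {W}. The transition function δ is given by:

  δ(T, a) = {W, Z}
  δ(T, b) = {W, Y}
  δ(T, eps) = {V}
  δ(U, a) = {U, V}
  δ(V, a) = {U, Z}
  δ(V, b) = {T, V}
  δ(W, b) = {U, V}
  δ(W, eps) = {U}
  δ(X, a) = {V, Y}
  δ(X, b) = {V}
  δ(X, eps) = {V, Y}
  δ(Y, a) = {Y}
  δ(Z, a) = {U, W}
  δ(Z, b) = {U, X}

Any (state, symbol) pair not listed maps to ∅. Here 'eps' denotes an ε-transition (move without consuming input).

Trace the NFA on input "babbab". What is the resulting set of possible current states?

Start: ε-closure({T}) = {T, V}.
Read 'b': T→{W, Y}, V→{T, V}; union {T, V, W, Y}; ε-closure = {T, U, V, W, Y}.
Read 'a': T→{W, Z}, U→{U, V}, V→{U, Z}, W→∅, Y→{Y}; now {U, V, W, Y, Z}.
Read 'b': U→∅, V→{T, V}, W→{U, V}, Y→∅, Z→{U, X}; union {T, U, V, X}; ε-closure = {T, U, V, X, Y}.
Read 'b': T→{W, Y}, U→∅, V→{T, V}, X→{V}, Y→∅; union {T, V, W, Y}; ε-closure = {T, U, V, W, Y}.
Read 'a': T→{W, Z}, U→{U, V}, V→{U, Z}, W→∅, Y→{Y}; now {U, V, W, Y, Z}.
Read 'b': U→∅, V→{T, V}, W→{U, V}, Y→∅, Z→{U, X}; union {T, U, V, X}; ε-closure = {T, U, V, X, Y}.

{T, U, V, X, Y}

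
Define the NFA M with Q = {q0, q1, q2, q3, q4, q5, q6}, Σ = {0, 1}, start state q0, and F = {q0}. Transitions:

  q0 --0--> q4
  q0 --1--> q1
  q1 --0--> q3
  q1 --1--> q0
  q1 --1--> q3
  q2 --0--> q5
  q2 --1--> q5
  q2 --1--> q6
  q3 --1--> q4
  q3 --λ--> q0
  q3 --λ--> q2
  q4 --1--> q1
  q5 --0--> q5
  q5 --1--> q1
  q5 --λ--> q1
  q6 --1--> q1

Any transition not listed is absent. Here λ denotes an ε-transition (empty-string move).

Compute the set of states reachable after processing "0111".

{q1, q4, q5, q6}

Start in {q0}.
Read '0': q0→{q4}; now {q4}.
Read '1': q4→{q1}; now {q1}.
Read '1': q1→{q0, q3}; union {q0, q3}; ε-closure = {q0, q2, q3}.
Read '1': q0→{q1}, q2→{q5, q6}, q3→{q4}; now {q1, q4, q5, q6}.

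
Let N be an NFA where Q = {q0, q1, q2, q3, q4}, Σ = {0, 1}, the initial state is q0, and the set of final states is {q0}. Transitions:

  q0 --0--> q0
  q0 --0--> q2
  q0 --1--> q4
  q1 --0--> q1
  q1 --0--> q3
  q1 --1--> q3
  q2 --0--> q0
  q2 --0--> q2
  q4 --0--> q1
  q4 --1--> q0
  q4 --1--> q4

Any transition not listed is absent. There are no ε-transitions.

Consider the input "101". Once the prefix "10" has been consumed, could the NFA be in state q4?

Start in {q0}.
Read '1': q0→{q4}; now {q4}.
Read '0': q4→{q1}; now {q1}.
State q4 is not in {q1}.

No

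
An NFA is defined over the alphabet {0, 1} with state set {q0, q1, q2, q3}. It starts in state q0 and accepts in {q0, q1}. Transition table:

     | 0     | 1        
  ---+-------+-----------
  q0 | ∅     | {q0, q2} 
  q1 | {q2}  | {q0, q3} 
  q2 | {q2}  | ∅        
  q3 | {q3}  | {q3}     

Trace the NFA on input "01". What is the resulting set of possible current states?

∅

Start in {q0}.
Read '0': q0→∅; now ∅.
The set is empty and remains empty for the remaining 1 symbol.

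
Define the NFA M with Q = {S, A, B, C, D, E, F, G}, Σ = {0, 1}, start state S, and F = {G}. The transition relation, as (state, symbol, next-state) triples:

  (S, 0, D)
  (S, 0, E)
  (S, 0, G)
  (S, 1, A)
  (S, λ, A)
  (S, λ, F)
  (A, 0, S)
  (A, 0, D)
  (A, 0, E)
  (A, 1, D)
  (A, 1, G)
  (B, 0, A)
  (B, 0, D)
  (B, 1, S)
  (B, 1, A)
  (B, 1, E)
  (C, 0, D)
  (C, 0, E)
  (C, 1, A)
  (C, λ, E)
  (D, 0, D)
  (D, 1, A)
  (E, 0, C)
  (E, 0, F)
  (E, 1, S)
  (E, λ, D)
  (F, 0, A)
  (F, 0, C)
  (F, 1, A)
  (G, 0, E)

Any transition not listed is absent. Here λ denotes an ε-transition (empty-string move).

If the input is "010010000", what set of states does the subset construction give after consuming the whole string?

{S, A, C, D, E, F, G}

Start: ε-closure({S}) = {S, A, F}.
Read '0': {S, A, F} → {S, A, C, D, E, F, G}.
Read '1': {S, A, C, D, E, F, G} → {S, A, D, F, G}.
Read '0': {S, A, D, F, G} → {S, A, C, D, E, F, G}.
Read '0': {S, A, C, D, E, F, G} → {S, A, C, D, E, F, G}.
Read '1': {S, A, C, D, E, F, G} → {S, A, D, F, G}.
Read '0': {S, A, D, F, G} → {S, A, C, D, E, F, G}.
Read '0': {S, A, C, D, E, F, G} → {S, A, C, D, E, F, G}.
Read '0': {S, A, C, D, E, F, G} → {S, A, C, D, E, F, G}.
Read '0': {S, A, C, D, E, F, G} → {S, A, C, D, E, F, G}.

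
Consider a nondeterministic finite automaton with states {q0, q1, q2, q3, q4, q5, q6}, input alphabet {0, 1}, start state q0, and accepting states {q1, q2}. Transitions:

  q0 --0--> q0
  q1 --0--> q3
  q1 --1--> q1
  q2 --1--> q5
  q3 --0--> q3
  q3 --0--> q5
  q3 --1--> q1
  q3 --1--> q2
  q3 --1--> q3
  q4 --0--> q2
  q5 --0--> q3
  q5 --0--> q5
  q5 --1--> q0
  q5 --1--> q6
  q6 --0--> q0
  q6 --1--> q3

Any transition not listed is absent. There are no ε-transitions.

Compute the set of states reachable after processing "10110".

∅

Start in {q0}.
Read '1': {q0} → ∅.
The set is empty and remains empty for the remaining 4 symbols.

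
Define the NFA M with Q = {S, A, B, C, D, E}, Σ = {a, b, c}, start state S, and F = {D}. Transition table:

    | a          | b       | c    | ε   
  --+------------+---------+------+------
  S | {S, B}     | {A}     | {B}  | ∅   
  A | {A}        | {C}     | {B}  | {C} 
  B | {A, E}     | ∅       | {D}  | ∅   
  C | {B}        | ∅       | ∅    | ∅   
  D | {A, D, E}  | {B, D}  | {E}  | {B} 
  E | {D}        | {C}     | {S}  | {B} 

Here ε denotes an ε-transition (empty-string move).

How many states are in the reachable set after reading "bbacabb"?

Start in {S}.
Read 'b': {S} → {A, C}.
Read 'b': {A, C} → {C}.
Read 'a': {C} → {B}.
Read 'c': {B} → {B, D}.
Read 'a': {B, D} → {A, B, C, D, E}.
Read 'b': {A, B, C, D, E} → {B, C, D}.
Read 'b': {B, C, D} → {B, D}.
That set has 2 states.

2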